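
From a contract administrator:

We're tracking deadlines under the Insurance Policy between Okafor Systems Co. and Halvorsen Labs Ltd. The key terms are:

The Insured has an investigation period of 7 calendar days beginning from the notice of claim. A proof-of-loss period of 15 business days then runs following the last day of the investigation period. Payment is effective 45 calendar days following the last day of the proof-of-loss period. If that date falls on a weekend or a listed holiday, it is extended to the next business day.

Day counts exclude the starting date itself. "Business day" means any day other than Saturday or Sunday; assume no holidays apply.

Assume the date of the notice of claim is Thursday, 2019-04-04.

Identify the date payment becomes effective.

The last day of the investigation period: 2019-04-04 + 7 days = 2019-04-11.
From Thursday, 2019-04-11, 15 business days (Apr 12, Apr 15, Apr 16, Apr 17, …, Apr 30, May 1, May 2, skipping weekends) brings us to Thursday, 2019-05-02, which is the last day of the proof-of-loss period.
Adding 45 calendar days to 2019-05-02 gives 2019-06-16, which is the date payment becomes effective. That falls on a Sunday, so it rolls to the next business day, Monday, 2019-06-17.

2019-06-17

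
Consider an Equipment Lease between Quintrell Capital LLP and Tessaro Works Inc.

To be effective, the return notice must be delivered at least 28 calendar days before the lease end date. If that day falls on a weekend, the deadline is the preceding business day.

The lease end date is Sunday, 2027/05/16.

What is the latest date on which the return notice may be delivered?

Counting back 28 calendar days from 2027/05/16 gives 2027/04/18. That is a Sunday, so the deadline moves back to Friday, 2027/04/16.

2027/04/16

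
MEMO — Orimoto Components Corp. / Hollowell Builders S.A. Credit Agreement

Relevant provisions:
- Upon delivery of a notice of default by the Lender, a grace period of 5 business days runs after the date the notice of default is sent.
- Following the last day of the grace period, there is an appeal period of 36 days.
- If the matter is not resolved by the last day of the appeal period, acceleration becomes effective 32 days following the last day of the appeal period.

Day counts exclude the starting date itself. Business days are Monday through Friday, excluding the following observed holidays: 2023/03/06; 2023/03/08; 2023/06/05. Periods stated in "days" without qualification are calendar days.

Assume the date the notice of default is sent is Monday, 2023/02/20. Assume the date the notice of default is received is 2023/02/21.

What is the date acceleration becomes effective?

2023/05/06

The last day of the grace period: 5 business days after Monday, 2023/02/20, skipping weekends — Feb 21, Feb 22, Feb 23, Feb 24, Feb 27 — lands on Monday, 2023/02/27.
Adding 36 calendar days to 2023/02/27 gives 2023/04/04, which is the last day of the appeal period.
The date acceleration becomes effective: 2023/04/04 + 32 days = 2023/05/06.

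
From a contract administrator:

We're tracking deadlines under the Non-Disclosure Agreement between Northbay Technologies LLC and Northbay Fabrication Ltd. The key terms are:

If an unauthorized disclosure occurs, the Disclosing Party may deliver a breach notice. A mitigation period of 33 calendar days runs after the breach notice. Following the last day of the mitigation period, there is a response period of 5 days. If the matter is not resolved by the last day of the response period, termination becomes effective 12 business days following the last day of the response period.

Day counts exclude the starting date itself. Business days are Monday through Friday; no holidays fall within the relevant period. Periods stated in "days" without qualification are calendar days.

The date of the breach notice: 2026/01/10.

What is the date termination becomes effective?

Adding 33 calendar days to 2026/01/10 gives 2026/02/12, which is the last day of the mitigation period.
The last day of the response period: 5 calendar days after 2026/02/12 is 2026/02/17.
The date termination becomes effective: 12 business days after Tuesday, 2026/02/17, skipping weekends — Feb 18, Feb 19, Feb 20, Feb 23, …, Mar 3, Mar 4, Mar 5 — lands on Thursday, 2026/03/05.

2026/03/05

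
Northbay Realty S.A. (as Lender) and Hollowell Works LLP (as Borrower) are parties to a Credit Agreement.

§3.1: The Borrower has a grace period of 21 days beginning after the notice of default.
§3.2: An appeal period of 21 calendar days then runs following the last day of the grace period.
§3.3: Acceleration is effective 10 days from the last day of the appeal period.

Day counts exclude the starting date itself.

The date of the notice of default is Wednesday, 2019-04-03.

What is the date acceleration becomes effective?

The last day of the grace period: 2019-04-03 + 21 days = 2019-04-24.
Adding 21 calendar days to 2019-04-24 gives 2019-05-15, which is the last day of the appeal period.
The date acceleration becomes effective: 10 calendar days after 2019-05-15 is 2019-05-25.

2019-05-25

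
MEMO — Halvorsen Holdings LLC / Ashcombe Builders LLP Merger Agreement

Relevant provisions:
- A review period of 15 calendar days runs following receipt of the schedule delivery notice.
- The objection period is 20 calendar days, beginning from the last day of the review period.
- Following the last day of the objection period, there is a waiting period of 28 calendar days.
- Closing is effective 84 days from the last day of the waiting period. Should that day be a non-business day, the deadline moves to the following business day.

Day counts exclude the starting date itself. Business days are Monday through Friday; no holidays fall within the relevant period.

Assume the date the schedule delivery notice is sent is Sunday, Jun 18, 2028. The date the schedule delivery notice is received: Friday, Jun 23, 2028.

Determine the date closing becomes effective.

Adding 15 calendar days to Jun 23, 2028 gives Jul 8, 2028, which is the last day of the review period.
The last day of the objection period: 20 calendar days after Jul 8, 2028 is Jul 28, 2028.
The last day of the waiting period: Jul 28, 2028 + 28 days = Aug 25, 2028.
The date closing becomes effective: 84 calendar days after Aug 25, 2028 is Nov 17, 2028. Nov 17, 2028 is a Friday, so no roll-forward applies.

Nov 17, 2028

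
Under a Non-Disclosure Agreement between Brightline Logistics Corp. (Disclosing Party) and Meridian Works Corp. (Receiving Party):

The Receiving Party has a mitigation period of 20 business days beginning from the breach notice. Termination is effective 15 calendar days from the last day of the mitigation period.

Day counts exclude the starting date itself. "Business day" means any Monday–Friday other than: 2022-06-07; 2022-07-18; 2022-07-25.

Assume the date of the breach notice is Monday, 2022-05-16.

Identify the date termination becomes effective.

From Monday, 2022-05-16, 20 business days (May 17, May 18, May 19, May 20, …, Jun 10, Jun 13, Jun 14, skipping weekends and the listed holiday on Jun 7) brings us to Tuesday, 2022-06-14, which is the last day of the mitigation period.
The date termination becomes effective: 2022-06-14 + 15 days = 2022-06-29.

2022-06-29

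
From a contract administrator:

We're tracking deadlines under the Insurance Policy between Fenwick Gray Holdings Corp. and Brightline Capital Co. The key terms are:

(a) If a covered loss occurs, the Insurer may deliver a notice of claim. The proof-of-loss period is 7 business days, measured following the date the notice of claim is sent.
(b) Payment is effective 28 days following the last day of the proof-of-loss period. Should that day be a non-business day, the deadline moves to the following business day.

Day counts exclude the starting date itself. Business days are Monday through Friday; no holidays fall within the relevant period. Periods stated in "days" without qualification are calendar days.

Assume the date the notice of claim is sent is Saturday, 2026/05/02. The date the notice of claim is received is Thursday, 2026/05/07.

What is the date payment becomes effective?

2026/06/09

The last day of the proof-of-loss period: counting 7 business days from Saturday, 2026/05/02 (May 4, May 5, May 6, May 7, May 8, May 11, May 12, skipping weekends) reaches Tuesday, 2026/05/12.
The date payment becomes effective: 28 calendar days after 2026/05/12 is 2026/06/09. 2026/06/09 is a Tuesday, so no roll-forward applies.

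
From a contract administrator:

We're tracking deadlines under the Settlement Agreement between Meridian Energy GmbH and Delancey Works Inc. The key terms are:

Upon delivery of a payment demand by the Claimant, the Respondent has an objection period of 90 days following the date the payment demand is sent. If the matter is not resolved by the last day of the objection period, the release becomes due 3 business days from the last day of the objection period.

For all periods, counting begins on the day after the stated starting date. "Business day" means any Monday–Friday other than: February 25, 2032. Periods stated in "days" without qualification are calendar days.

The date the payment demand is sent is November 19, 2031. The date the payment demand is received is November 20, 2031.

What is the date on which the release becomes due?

The last day of the objection period: November 19, 2031 + 90 days = February 17, 2032.
The date on which the release becomes due: 3 business days after Tuesday, February 17, 2032, skipping weekends — Feb 18, Feb 19, Feb 20 — lands on Friday, February 20, 2032.

February 20, 2032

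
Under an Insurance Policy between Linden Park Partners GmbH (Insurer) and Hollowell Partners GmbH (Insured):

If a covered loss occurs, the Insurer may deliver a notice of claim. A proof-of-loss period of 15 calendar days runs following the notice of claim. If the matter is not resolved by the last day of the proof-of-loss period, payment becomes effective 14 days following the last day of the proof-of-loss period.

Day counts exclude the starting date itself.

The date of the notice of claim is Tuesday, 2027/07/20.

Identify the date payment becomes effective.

The last day of the proof-of-loss period: 2027/07/20 + 15 days = 2027/08/04.
Adding 14 calendar days to 2027/08/04 gives 2027/08/18, which is the date payment becomes effective.

2027/08/18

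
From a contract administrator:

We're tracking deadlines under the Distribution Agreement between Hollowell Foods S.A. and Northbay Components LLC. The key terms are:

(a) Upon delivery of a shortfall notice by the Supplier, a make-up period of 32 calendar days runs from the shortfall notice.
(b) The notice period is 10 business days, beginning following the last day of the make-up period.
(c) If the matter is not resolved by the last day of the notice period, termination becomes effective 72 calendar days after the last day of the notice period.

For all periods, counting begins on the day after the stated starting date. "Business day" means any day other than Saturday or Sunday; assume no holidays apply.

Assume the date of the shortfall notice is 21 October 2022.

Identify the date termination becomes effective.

16 February 2023

The last day of the make-up period: 32 calendar days after 21 October 2022 is 22 November 2022.
The last day of the notice period: counting 10 business days from Tuesday, 22 November 2022 (Nov 23, Nov 24, Nov 25, Nov 28, Nov 29, Nov 30, Dec 1, Dec 2, Dec 5, Dec 6, skipping weekends) reaches Tuesday, 6 December 2022.
The date termination becomes effective: 72 calendar days after 6 December 2022 is 16 February 2023.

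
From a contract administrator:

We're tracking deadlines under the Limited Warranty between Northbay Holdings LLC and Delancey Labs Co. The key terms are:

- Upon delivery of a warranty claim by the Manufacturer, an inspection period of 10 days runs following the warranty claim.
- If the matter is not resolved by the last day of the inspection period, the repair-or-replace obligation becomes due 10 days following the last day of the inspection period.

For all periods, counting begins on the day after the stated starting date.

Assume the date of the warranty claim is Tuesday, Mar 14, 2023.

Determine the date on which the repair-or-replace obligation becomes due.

Adding 10 calendar days to Mar 14, 2023 gives Mar 24, 2023, which is the last day of the inspection period.
Adding 10 calendar days to Mar 24, 2023 gives Apr 3, 2023, which is the date on which the repair-or-replace obligation becomes due.

Apr 3, 2023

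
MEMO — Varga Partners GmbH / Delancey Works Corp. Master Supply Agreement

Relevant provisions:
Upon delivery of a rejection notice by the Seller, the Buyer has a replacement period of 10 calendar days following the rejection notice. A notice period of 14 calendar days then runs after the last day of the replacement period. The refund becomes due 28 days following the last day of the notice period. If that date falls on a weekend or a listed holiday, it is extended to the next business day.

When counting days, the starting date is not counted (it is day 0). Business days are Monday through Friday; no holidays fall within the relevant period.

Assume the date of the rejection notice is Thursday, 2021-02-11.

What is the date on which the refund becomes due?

2021-04-05

The last day of the replacement period: 10 calendar days after 2021-02-11 is 2021-02-21.
The last day of the notice period: 2021-02-21 + 14 days = 2021-03-07.
The date on which the refund becomes due: 28 calendar days after 2021-03-07 is 2021-04-04. That falls on a Sunday, so it rolls to the next business day, Monday, 2021-04-05.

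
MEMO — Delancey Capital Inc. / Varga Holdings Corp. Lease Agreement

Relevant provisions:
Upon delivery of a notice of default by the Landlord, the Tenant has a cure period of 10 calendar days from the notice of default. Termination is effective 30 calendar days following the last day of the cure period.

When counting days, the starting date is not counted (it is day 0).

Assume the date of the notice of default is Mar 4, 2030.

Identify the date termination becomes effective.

Apr 13, 2030

Adding 10 calendar days to Mar 4, 2030 gives Mar 14, 2030, which is the last day of the cure period.
The date termination becomes effective: Mar 14, 2030 + 30 days = Apr 13, 2030.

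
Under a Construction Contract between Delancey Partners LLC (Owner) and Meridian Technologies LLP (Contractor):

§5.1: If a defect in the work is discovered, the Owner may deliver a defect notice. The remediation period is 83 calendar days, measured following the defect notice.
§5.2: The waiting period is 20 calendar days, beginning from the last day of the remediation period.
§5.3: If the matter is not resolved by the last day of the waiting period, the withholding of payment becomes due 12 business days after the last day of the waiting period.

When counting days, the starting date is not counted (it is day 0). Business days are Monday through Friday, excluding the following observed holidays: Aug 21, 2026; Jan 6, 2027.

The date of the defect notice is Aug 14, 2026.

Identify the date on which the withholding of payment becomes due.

Dec 11, 2026

The last day of the remediation period: Aug 14, 2026 + 83 days = Nov 5, 2026.
The last day of the waiting period: 20 calendar days after Nov 5, 2026 is Nov 25, 2026.
The date on which the withholding of payment becomes due: counting 12 business days from Wednesday, Nov 25, 2026 (Nov 26, Nov 27, Nov 30, Dec 1, …, Dec 9, Dec 10, Dec 11, skipping weekends) reaches Friday, Dec 11, 2026.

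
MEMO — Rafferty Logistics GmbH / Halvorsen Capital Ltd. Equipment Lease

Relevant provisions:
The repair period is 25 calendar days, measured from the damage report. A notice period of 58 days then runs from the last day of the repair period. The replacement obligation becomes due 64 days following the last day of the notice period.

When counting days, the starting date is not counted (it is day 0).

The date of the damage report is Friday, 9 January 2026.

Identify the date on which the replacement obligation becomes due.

5 June 2026

The last day of the repair period: 25 calendar days after 9 January 2026 is 3 February 2026.
The last day of the notice period: 58 calendar days after 3 February 2026 is 2 April 2026.
Adding 64 calendar days to 2 April 2026 gives 5 June 2026, which is the date on which the replacement obligation becomes due.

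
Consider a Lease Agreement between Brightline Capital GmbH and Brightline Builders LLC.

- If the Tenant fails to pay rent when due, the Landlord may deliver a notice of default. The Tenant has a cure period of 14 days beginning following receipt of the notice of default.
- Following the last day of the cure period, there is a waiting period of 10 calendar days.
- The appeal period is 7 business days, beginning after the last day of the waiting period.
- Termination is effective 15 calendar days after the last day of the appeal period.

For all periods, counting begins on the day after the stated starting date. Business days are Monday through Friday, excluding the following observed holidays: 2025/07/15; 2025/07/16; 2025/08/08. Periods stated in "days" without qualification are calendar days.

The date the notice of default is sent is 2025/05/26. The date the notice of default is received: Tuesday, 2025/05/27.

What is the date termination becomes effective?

2025/07/16

Adding 14 calendar days to 2025/05/27 gives 2025/06/10, which is the last day of the cure period.
The last day of the waiting period: 2025/06/10 + 10 days = 2025/06/20.
From Friday, 2025/06/20, 7 business days (Jun 23, Jun 24, Jun 25, Jun 26, Jun 27, Jun 30, Jul 1, skipping weekends) brings us to Tuesday, 2025/07/01, which is the last day of the appeal period.
The date termination becomes effective: 2025/07/01 + 15 days = 2025/07/16.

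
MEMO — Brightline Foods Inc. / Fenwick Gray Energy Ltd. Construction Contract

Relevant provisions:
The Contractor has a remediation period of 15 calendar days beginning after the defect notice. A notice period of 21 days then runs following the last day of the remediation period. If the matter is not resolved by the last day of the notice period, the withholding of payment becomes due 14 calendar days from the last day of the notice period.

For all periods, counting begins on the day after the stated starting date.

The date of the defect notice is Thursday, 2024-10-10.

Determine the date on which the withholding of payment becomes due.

The last day of the remediation period: 15 calendar days after 2024-10-10 is 2024-10-25.
The last day of the notice period: 21 calendar days after 2024-10-25 is 2024-11-15.
Adding 14 calendar days to 2024-11-15 gives 2024-11-29, which is the date on which the withholding of payment becomes due.

2024-11-29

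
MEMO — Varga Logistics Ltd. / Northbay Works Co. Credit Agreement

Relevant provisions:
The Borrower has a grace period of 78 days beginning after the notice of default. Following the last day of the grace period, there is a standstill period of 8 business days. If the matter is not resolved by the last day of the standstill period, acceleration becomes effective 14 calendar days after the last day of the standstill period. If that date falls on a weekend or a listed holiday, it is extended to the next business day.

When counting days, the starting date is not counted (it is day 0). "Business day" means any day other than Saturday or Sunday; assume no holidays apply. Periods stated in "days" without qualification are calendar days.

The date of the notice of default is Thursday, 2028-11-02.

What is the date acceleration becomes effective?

Adding 78 calendar days to 2028-11-02 gives 2029-01-19, which is the last day of the grace period.
The last day of the standstill period: counting 8 business days from Friday, 2029-01-19 (Jan 22, Jan 23, Jan 24, Jan 25, Jan 26, Jan 29, Jan 30, Jan 31, skipping weekends) reaches Wednesday, 2029-01-31.
The date acceleration becomes effective: 14 calendar days after 2029-01-31 is 2029-02-14. 2029-02-14 is a Wednesday, so no roll-forward applies.

2029-02-14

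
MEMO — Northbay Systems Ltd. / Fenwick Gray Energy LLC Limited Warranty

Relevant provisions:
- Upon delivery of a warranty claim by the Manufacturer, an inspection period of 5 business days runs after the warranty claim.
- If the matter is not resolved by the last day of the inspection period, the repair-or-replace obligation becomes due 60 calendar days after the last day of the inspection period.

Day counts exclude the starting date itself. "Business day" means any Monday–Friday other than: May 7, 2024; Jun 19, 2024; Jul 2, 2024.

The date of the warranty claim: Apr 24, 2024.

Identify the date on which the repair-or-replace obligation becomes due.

Jun 30, 2024

The last day of the inspection period: counting 5 business days from Wednesday, Apr 24, 2024 (Apr 25, Apr 26, Apr 29, Apr 30, May 1, skipping weekends) reaches Wednesday, May 1, 2024.
The date on which the repair-or-replace obligation becomes due: May 1, 2024 + 60 days = Jun 30, 2024.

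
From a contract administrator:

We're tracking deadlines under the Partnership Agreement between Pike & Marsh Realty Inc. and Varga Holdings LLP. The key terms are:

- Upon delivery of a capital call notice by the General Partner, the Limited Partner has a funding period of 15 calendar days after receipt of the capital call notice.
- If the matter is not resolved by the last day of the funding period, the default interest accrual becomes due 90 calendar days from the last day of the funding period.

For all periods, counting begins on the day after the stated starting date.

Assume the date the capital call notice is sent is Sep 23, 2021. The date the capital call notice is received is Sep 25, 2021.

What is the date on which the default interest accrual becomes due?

Jan 8, 2022

The last day of the funding period: Sep 25, 2021 + 15 days = Oct 10, 2021.
The date on which the default interest accrual becomes due: Oct 10, 2021 + 90 days = Jan 8, 2022.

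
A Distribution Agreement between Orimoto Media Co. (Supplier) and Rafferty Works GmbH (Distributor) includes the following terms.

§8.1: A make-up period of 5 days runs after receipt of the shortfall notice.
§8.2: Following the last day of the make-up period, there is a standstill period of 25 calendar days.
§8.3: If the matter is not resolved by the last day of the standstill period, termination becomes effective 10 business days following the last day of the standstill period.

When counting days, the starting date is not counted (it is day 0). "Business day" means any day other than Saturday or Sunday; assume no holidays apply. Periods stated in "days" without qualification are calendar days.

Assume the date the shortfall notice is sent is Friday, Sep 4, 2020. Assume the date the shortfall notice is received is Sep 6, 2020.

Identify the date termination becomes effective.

The last day of the make-up period: Sep 6, 2020 + 5 days = Sep 11, 2020.
The last day of the standstill period: Sep 11, 2020 + 25 days = Oct 6, 2020.
The date termination becomes effective: 10 business days after Tuesday, Oct 6, 2020, skipping weekends — Oct 7, Oct 8, Oct 9, Oct 12, Oct 13, Oct 14, Oct 15, Oct 16, Oct 19, Oct 20 — lands on Tuesday, Oct 20, 2020.

Oct 20, 2020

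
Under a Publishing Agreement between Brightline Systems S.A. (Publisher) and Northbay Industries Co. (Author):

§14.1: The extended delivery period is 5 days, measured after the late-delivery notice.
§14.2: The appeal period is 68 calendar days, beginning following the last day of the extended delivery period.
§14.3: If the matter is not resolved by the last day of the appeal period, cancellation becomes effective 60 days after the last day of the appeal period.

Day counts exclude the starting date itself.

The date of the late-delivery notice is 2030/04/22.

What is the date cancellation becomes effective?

The last day of the extended delivery period: 5 calendar days after 2030/04/22 is 2030/04/27.
Adding 68 calendar days to 2030/04/27 gives 2030/07/04, which is the last day of the appeal period.
Adding 60 calendar days to 2030/07/04 gives 2030/09/02, which is the date cancellation becomes effective.

2030/09/02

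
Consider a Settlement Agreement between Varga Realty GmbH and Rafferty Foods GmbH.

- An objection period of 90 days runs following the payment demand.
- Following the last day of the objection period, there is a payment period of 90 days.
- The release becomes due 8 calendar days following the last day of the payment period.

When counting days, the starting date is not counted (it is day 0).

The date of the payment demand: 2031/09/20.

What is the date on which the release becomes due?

The last day of the objection period: 2031/09/20 + 90 days = 2031/12/19.
The last day of the payment period: 90 calendar days after 2031/12/19 is 2032/03/18.
The date on which the release becomes due: 2032/03/18 + 8 days = 2032/03/26.

2032/03/26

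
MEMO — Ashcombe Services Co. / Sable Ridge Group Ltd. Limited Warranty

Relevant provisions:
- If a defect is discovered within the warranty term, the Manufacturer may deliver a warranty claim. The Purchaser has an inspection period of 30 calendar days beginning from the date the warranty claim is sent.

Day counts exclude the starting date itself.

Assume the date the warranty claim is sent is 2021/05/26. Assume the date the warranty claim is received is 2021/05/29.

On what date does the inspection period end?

2021/06/25

Adding 30 calendar days to 2021/05/26 gives 2021/06/25, which is the last day of the inspection period.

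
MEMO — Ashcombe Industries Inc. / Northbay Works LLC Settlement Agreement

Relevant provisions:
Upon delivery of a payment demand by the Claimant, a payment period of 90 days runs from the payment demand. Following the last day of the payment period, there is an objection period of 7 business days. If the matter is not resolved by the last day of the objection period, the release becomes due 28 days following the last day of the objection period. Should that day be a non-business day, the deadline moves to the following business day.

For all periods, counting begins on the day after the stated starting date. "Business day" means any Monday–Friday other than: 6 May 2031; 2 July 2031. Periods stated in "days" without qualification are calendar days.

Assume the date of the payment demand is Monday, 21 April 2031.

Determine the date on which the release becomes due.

The last day of the payment period: 21 April 2031 + 90 days = 20 July 2031.
From Sunday, 20 July 2031, 7 business days (Jul 21, Jul 22, Jul 23, Jul 24, Jul 25, Jul 28, Jul 29, skipping weekends) brings us to Tuesday, 29 July 2031, which is the last day of the objection period.
The date on which the release becomes due: 28 calendar days after 29 July 2031 is 26 August 2031. 26 August 2031 is a Tuesday and is not a listed holiday, so no roll-forward applies.

26 August 2031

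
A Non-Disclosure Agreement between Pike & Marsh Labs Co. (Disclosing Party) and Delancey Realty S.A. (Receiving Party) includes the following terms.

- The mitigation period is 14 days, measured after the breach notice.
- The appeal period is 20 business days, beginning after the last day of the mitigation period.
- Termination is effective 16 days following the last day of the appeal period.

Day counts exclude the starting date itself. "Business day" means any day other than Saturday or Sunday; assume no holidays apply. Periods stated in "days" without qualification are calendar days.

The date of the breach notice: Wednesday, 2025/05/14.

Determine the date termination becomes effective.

2025/07/11

Adding 14 calendar days to 2025/05/14 gives 2025/05/28, which is the last day of the mitigation period.
From Wednesday, 2025/05/28, 20 business days (May 29, May 30, Jun 2, Jun 3, …, Jun 23, Jun 24, Jun 25, skipping weekends) brings us to Wednesday, 2025/06/25, which is the last day of the appeal period.
Adding 16 calendar days to 2025/06/25 gives 2025/07/11, which is the date termination becomes effective.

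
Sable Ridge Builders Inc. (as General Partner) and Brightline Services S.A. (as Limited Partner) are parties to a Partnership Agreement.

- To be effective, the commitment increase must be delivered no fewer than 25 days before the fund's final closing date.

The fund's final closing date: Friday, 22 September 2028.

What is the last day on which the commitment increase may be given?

28 August 2028

Counting back 25 calendar days from 22 September 2028 gives 28 August 2028.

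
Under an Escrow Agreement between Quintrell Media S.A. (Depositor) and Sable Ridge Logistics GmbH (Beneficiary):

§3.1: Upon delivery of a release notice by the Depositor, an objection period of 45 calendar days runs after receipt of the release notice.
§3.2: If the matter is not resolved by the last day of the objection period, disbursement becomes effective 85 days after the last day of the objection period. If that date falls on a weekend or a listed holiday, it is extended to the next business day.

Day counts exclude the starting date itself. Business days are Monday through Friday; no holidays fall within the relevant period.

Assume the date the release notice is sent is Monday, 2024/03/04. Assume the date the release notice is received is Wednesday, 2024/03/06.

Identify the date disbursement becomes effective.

The last day of the objection period: 2024/03/06 + 45 days = 2024/04/20.
Adding 85 calendar days to 2024/04/20 gives 2024/07/14, which is the date disbursement becomes effective. That falls on a Sunday, so it rolls to the next business day, Monday, 2024/07/15.

2024/07/15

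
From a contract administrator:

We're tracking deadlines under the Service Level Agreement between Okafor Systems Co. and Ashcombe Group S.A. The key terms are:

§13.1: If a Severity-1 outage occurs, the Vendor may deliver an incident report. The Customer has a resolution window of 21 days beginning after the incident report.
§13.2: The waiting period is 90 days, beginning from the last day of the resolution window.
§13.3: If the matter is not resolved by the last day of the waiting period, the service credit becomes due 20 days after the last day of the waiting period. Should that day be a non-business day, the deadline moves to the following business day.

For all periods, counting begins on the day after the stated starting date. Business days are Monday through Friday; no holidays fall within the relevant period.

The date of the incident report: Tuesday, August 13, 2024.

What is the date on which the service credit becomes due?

The last day of the resolution window: 21 calendar days after August 13, 2024 is September 3, 2024.
The last day of the waiting period: September 3, 2024 + 90 days = December 2, 2024.
The date on which the service credit becomes due: 20 calendar days after December 2, 2024 is December 22, 2024. That falls on a Sunday, so it rolls to the next business day, Monday, December 23, 2024.

December 23, 2024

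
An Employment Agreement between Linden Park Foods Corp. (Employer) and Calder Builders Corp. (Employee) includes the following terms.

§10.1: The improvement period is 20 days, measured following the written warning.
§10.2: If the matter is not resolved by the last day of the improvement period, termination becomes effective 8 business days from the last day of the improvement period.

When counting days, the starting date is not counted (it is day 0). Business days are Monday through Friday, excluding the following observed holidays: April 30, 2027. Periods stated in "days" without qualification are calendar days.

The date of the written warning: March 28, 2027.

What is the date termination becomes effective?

April 28, 2027

The last day of the improvement period: 20 calendar days after March 28, 2027 is April 17, 2027.
From Saturday, April 17, 2027, 8 business days (Apr 19, Apr 20, Apr 21, Apr 22, Apr 23, Apr 26, Apr 27, Apr 28, skipping weekends) brings us to Wednesday, April 28, 2027, which is the date termination becomes effective.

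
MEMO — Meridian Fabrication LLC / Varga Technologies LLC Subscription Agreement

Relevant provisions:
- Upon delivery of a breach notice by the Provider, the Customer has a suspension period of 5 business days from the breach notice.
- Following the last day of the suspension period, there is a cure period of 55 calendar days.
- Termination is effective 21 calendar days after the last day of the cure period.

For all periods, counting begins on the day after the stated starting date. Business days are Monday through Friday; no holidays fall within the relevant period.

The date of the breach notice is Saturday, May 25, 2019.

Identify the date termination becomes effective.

Aug 15, 2019

The last day of the suspension period: counting 5 business days from Saturday, May 25, 2019 (May 27, May 28, May 29, May 30, May 31, skipping weekends) reaches Friday, May 31, 2019.
The last day of the cure period: 55 calendar days after May 31, 2019 is Jul 25, 2019.
The date termination becomes effective: 21 calendar days after Jul 25, 2019 is Aug 15, 2019.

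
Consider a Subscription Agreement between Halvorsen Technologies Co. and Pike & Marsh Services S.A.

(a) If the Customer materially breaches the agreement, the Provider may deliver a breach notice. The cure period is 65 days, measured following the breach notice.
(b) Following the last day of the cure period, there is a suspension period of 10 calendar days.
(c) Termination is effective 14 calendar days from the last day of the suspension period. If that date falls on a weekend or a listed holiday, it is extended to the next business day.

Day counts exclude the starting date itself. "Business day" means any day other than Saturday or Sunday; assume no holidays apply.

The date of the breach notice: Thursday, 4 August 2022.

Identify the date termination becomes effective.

Adding 65 calendar days to 4 August 2022 gives 8 October 2022, which is the last day of the cure period.
The last day of the suspension period: 8 October 2022 + 10 days = 18 October 2022.
The date termination becomes effective: 18 October 2022 + 14 days = 1 November 2022. 1 November 2022 is a Tuesday, so no roll-forward applies.

1 November 2022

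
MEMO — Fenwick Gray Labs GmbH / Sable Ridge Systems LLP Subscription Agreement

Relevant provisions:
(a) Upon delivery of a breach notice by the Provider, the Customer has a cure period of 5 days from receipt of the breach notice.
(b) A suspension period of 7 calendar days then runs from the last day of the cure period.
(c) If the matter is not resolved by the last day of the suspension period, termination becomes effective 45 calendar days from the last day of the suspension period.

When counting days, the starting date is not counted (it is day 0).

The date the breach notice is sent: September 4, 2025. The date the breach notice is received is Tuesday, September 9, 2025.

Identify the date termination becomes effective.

November 5, 2025

The last day of the cure period: 5 calendar days after September 9, 2025 is September 14, 2025.
The last day of the suspension period: 7 calendar days after September 14, 2025 is September 21, 2025.
The date termination becomes effective: September 21, 2025 + 45 days = November 5, 2025.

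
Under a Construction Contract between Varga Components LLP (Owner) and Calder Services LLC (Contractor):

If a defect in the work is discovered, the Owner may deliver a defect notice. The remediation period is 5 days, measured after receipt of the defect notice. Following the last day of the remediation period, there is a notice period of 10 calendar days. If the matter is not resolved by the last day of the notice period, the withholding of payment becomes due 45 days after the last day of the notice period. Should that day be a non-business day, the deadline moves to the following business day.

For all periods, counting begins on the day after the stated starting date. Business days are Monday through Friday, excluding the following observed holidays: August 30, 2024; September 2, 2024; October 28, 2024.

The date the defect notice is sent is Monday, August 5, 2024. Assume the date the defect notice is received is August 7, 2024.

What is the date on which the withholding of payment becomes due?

The last day of the remediation period: 5 calendar days after August 7, 2024 is August 12, 2024.
The last day of the notice period: 10 calendar days after August 12, 2024 is August 22, 2024.
Adding 45 calendar days to August 22, 2024 gives October 6, 2024, which is the date on which the withholding of payment becomes due. That falls on a Sunday, so it rolls to the next business day, Monday, October 7, 2024.

October 7, 2024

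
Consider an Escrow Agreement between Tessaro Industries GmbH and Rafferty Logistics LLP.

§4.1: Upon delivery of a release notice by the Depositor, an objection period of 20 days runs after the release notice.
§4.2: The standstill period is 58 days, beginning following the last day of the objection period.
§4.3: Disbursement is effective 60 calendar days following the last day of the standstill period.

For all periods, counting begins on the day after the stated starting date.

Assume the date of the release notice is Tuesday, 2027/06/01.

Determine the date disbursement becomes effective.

The last day of the objection period: 20 calendar days after 2027/06/01 is 2027/06/21.
Adding 58 calendar days to 2027/06/21 gives 2027/08/18, which is the last day of the standstill period.
Adding 60 calendar days to 2027/08/18 gives 2027/10/17, which is the date disbursement becomes effective.

2027/10/17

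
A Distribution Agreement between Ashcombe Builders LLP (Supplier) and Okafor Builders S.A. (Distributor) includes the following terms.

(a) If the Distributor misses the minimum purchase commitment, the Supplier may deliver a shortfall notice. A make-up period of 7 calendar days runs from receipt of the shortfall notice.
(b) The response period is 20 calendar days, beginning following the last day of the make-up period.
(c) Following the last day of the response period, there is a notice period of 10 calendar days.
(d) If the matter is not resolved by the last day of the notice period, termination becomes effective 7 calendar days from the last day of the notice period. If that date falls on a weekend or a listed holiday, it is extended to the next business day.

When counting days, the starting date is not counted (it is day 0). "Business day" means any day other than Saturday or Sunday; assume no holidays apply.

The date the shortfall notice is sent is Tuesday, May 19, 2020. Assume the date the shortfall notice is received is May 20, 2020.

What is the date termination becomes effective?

The last day of the make-up period: May 20, 2020 + 7 days = May 27, 2020.
Adding 20 calendar days to May 27, 2020 gives June 16, 2020, which is the last day of the response period.
The last day of the notice period: June 16, 2020 + 10 days = June 26, 2020.
The date termination becomes effective: 7 calendar days after June 26, 2020 is July 3, 2020. July 3, 2020 is a Friday, so no roll-forward applies.

July 3, 2020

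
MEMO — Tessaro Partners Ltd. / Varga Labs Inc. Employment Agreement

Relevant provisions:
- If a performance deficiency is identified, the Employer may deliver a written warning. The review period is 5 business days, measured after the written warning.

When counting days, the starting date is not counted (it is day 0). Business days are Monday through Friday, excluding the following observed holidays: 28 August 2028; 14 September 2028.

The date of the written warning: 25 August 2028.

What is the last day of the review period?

The last day of the review period: 5 business days after Friday, 25 August 2028, skipping weekends and the listed holiday on Aug 28 — Aug 29, Aug 30, Aug 31, Sep 1, Sep 4 — lands on Monday, 4 September 2028.

4 September 2028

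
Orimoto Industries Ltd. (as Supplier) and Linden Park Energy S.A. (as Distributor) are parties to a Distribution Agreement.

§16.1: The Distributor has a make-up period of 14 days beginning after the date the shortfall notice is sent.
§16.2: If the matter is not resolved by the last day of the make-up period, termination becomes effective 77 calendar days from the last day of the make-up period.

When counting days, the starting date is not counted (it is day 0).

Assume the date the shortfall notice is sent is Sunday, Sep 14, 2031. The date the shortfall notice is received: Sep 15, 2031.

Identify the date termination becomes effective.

The last day of the make-up period: Sep 14, 2031 + 14 days = Sep 28, 2031.
The date termination becomes effective: Sep 28, 2031 + 77 days = Dec 14, 2031.

Dec 14, 2031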